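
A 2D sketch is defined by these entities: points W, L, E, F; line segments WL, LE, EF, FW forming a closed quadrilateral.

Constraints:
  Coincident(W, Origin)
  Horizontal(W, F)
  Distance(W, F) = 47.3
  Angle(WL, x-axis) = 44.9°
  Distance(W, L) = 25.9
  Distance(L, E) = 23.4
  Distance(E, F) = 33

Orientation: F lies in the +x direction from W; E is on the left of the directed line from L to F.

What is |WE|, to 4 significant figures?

49.10

Checks: |LE| = 23.40 ✓; |EF| = 33.00 ✓.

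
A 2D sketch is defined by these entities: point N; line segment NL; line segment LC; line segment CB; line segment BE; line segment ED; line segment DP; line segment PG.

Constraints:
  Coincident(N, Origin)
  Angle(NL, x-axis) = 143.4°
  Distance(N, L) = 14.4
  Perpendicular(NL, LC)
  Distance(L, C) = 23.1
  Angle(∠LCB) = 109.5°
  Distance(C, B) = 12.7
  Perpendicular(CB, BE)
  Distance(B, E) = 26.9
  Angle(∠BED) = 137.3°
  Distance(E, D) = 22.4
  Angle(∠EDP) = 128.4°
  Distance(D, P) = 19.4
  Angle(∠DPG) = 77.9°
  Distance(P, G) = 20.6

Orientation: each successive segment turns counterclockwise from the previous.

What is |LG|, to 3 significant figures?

8.32

∠EDP = 128.4° gives DP at 128° from the x-axis; with |DP| = 19.4, P = (-2.73, 31.5). ∠DPG = 77.9° gives PG at -130° from the x-axis; with |PG| = 20.6, G = (-15.9, 15.7). Then |LG| = |G − L| = 8.32.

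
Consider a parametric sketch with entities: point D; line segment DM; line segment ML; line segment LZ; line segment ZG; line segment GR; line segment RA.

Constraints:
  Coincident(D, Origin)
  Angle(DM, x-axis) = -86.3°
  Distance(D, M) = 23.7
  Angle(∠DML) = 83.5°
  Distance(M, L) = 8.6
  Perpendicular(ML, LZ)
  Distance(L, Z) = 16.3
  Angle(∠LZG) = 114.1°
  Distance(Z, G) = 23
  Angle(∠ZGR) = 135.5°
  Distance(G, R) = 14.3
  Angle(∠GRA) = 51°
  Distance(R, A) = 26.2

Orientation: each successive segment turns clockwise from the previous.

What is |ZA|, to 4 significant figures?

14.84

D is at the origin; DM runs at -86.3° with length 23.7, so M = (1.529, -23.65). ∠DML = 83.5° gives ML at 177.2° from the x-axis; with |ML| = 8.6, L = (-7.060, -23.23). ML is perpendicular to LZ, so LZ runs at 87.20°; with |LZ| = 16.3, Z = (-6.264, -6.950). ∠LZG = 114.1° gives ZG at 21.30° from the x-axis; with |ZG| = 23.0, G = (15.16, 1.405). ∠ZGR = 135.5° gives GR at -23.20° from the x-axis; with |GR| = 14.3, R = (28.31, -4.229). ∠GRA = 51.0° gives RA at -152.2° from the x-axis; with |RA| = 26.2, A = (5.132, -16.45). Then |ZA| = |A − Z| = 14.84.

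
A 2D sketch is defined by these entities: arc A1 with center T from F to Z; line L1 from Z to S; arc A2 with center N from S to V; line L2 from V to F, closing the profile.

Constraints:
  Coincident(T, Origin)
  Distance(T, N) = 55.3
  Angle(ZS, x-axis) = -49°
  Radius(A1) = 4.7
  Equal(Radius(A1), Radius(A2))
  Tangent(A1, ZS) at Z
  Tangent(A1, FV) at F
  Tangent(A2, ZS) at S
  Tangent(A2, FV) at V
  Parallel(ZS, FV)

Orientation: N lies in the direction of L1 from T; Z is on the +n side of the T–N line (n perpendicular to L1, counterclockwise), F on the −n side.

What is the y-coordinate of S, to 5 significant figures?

-38.652

Tangency of A1 to both parallel lines with radius 4.7 puts Z and F at T ± 4.7·n: Z = (3.5471, 3.0835), F = (-3.5471, -3.0835). Equal radii place S and V the same way about N: S = N + 4.7·n = (39.827, -38.652), V = N − 4.7·n = (32.733, -44.819). So S.y = -38.652.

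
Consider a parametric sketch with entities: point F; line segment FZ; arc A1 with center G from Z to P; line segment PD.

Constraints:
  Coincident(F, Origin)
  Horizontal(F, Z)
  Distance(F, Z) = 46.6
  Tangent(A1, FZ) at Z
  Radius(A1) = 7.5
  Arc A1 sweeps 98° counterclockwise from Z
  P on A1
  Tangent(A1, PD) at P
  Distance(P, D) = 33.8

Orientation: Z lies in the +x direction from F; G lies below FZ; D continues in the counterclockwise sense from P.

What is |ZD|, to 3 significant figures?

42.1

On A1, Z sits at bearing 90° from G; a 98° counterclockwise sweep puts P at bearing 188°, so P = G + 7.5·(cos 188°, sin 188°) = (39.2, -8.54). Tangency of A1 to PD means the radius GP is perpendicular to PD, so PD runs along (−sin 188°, cos 188°); with |PD| = 33.8, D = (43.9, -42.0). Then |ZD| = |D − Z| = 42.1.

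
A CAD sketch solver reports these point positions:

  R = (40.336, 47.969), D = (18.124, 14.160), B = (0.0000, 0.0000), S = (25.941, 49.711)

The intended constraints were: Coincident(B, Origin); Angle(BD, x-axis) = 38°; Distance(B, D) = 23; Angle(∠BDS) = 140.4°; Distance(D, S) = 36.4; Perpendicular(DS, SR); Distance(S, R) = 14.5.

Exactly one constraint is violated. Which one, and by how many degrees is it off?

Perpendicular(DS, SR) — off by 5.50°.

B = (0.00, 0.00) ✓; BD at 38.00° ✓; |BD| = 23.00 ✓; ∠BDS = 140.4° ✓; |DS| = 36.40 ✓; ∠(DS, SR) = 84.50° ✗; |SR| = 14.50 ✓.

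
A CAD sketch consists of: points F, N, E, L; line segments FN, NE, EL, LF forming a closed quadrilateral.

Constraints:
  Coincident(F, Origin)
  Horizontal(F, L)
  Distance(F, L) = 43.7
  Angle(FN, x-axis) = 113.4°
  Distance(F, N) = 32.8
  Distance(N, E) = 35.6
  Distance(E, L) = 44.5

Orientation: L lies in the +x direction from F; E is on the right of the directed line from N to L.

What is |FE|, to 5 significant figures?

3.3568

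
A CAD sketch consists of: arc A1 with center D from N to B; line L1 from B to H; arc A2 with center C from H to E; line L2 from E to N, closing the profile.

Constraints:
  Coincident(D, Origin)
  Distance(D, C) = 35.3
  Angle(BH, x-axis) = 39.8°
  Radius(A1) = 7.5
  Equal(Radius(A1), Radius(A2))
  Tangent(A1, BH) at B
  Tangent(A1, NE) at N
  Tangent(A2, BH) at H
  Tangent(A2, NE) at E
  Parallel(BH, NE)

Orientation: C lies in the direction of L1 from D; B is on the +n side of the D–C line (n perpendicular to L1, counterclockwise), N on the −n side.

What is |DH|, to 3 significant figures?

36.1

The slot axis is L1's direction at 39.8°, so u = (cos 39.8°, sin 39.8°) = (0.768, 0.640) and n = (−sin 39.8°, cos 39.8°) = (-0.640, 0.768). D is at the origin and C lies 35.3 along u from D, so C = 35.3·u = (27.1, 22.6). Tangency of A1 to both parallel lines with radius 7.5 puts B and N at D ± 7.5·n: B = (-4.80, 5.76), N = (4.80, -5.76). Equal radii place H and E the same way about C: H = C + 7.5·n = (22.3, 28.4), E = C − 7.5·n = (31.9, 16.8). Then |DH| = |H − D| = 36.1.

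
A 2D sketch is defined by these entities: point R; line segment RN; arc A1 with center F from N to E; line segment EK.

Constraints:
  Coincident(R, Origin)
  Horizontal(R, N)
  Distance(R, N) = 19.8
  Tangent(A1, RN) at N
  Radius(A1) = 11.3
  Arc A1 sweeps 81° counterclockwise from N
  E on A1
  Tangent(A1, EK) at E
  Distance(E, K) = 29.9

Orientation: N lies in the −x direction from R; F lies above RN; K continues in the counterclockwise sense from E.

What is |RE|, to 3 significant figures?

12.9

R is at the origin; R and N share the same y with |RN| = 19.8 and N on the −x side, so N = (-19.8, 0.00). Tangency of A1 to RN means the radius FN is perpendicular to RN, so F = N + (0, 11.3) = (-19.8, 11.3). On A1, N sits at bearing -90° from F; an 81° counterclockwise sweep puts E at bearing -9°, so E = F + 11.3·(cos -9°, sin -9°) = (-8.64, 9.53). Then |RE| = |E − R| = 12.9.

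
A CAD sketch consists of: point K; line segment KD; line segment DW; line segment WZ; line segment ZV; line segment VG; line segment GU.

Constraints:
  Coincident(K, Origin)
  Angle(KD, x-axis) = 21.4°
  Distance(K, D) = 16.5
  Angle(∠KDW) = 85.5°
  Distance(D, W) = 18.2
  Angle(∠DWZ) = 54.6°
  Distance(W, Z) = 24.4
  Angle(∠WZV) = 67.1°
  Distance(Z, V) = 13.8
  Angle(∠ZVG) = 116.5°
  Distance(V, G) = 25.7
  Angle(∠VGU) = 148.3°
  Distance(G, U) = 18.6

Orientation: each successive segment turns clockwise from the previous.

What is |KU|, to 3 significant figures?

46.2

K is at the origin; KD runs at 21.4° with length 16.5, so D = (15.4, 6.02). ∠KDW = 85.5° gives DW at -73.1° from the x-axis; with |DW| = 18.2, W = (20.7, -11.4). ∠DWZ = 54.6° gives WZ at 162° from the x-axis; with |WZ| = 24.4, Z = (-2.49, -3.65). ∠WZV = 67.1° gives ZV at 48.6° from the x-axis; with |ZV| = 13.8, V = (6.64, 6.70). ∠ZVG = 116.5° gives VG at -14.9° from the x-axis; with |VG| = 25.7, G = (31.5, 0.0919). ∠VGU = 148.3° gives GU at -46.6° from the x-axis; with |GU| = 18.6, U = (44.3, -13.4). Then |KU| = |U − K| = 46.2.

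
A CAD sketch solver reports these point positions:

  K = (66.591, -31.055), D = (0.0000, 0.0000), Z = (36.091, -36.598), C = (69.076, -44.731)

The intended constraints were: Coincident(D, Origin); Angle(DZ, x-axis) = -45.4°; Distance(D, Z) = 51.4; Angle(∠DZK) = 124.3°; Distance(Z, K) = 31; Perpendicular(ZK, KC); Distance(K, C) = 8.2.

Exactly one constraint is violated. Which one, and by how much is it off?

Distance(K, C) = 8.2 — off by 5.70.

D = (0.00, 0.00) ✓; DZ at -45.40° ✓; |DZ| = 51.40 ✓; ∠DZK = 124.3° ✓; |ZK| = 31.00 ✓; ∠(ZK, KC) = 90.00° ✓; |KC| = 13.90 ✗.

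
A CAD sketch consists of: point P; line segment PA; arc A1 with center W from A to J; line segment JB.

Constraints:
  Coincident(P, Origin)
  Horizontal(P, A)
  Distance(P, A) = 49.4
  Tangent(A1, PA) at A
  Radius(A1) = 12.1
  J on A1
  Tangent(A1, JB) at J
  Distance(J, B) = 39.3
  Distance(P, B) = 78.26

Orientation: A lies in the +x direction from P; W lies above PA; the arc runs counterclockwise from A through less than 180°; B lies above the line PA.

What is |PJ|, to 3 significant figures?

62.8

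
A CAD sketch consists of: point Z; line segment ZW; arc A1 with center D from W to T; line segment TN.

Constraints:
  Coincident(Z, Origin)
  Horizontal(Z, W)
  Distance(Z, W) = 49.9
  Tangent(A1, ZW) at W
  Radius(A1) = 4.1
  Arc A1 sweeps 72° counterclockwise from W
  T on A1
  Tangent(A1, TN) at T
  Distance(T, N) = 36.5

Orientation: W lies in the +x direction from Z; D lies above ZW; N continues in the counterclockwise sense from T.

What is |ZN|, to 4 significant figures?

75.13

Z is at the origin; ZW is horizontal with |ZW| = 49.9 and W on the +x side, so W = (49.90, 0.000). Since A1 is tangent to ZW there, DW ⟂ ZW, so D = W + (0, 4.1) = (49.90, 4.100). On A1, W sits at bearing -90° from D; a 72° counterclockwise sweep puts T at bearing -18°, so T = D + 4.1·(cos -18°, sin -18°) = (53.80, 2.833). A1 meets TN tangentially, so DT is at right angles to TN, so TN runs along (−sin -18°, cos -18°); with |TN| = 36.5, N = (65.08, 37.55). Then |ZN| = |N − Z| = 75.13.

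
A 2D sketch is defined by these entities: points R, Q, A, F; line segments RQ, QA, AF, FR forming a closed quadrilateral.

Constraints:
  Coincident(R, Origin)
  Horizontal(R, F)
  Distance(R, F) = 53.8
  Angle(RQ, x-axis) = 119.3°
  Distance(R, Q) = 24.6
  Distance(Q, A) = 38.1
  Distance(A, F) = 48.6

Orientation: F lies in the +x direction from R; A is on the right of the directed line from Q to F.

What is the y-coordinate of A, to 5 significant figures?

-11.753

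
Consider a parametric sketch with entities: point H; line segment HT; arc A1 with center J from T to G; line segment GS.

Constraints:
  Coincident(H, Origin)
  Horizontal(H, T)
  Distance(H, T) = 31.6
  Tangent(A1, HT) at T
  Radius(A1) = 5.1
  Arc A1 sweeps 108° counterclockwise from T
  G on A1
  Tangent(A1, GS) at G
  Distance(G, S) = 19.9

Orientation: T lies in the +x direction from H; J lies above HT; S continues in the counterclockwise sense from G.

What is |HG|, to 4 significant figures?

37.06

H is at the origin; H and T share the same y with |HT| = 31.6 and T on the +x side, so T = (31.60, 0.000). Tangency of A1 to HT means the radius JT is perpendicular to HT, so J = T + (0, 5.1) = (31.60, 5.100). On A1, T sits at bearing -90° from J; a 108° counterclockwise sweep puts G at bearing 18°, so G = J + 5.1·(cos 18°, sin 18°) = (36.45, 6.676). Then |HG| = |G − H| = 37.06.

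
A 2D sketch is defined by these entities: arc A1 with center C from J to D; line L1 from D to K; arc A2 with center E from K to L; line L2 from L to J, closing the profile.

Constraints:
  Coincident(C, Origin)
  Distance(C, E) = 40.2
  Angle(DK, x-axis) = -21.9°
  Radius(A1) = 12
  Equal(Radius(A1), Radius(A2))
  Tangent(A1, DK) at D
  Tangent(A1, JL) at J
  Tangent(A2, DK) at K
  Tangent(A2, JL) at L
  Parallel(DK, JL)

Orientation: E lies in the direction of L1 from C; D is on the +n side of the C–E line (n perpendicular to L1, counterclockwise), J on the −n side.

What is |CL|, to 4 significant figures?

41.95

The slot axis is L1's direction at -21.9°, so u = (cos -21.9°, sin -21.9°) = (0.9278, -0.3730) and n = (−sin -21.9°, cos -21.9°) = (0.3730, 0.9278). C is at the origin and E lies 40.2 along u from C, so E = 40.2·u = (37.30, -14.99). Tangency of A1 to both parallel lines with radius 12.0 puts D and J at C ± 12.0·n: D = (4.476, 11.13), J = (-4.476, -11.13). Equal radii place K and L the same way about E: K = E + 12.0·n = (41.77, -3.860), L = E − 12.0·n = (32.82, -26.13). Then |CL| = |L − C| = 41.95.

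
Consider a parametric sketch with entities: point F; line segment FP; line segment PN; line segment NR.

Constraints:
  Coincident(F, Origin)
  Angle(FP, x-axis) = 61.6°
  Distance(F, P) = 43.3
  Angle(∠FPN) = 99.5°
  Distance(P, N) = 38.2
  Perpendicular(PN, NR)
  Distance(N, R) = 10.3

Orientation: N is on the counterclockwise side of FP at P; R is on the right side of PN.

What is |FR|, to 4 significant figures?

69.76

F is at the origin; FP runs at 61.6° with length 43.3, so P = 43.3·(cos 61.6°, sin 61.6°) = (20.59, 38.09). ∠FPN = 99.5°, so PN runs at 61.6° + (180° − 99.5°) = 142.1° from the x-axis; with |PN| = 38.2, N = P + 38.2·(cos 142.1°, sin 142.1°) = (-9.548, 61.55). The perpendicularity gives NR at right angles to PN; with |NR| = 10.3 on the right of PN, R = N + 10.3·(0.6143, 0.7891) = (-3.221, 69.68). Then |FR| = |R − F| = 69.76.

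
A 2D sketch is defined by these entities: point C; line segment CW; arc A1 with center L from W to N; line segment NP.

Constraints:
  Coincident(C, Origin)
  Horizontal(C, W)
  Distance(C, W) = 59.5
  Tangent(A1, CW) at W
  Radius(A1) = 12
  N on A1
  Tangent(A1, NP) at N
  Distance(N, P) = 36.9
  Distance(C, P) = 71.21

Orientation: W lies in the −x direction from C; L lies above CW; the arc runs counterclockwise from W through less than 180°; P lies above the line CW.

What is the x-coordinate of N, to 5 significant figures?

-47.549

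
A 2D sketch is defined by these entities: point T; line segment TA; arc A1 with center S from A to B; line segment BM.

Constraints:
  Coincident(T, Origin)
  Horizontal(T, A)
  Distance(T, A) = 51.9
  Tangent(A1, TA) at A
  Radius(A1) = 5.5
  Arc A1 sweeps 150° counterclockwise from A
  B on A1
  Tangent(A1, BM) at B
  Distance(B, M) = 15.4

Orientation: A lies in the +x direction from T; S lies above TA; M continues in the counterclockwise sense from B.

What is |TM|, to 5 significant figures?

45.049

T is at the origin; TA is horizontal with |TA| = 51.9 and A on the +x side, so A = (51.900, 0.0000). A1 meets TA tangentially, so SA is at right angles to TA, so S = A + (0, 5.5) = (51.900, 5.5000). On A1, A sits at bearing -90° from S; a 150° counterclockwise sweep puts B at bearing 60°, so B = S + 5.5·(cos 60°, sin 60°) = (54.650, 10.263). A1 meets BM tangentially, so SB is at right angles to BM, so BM runs along (−sin 60°, cos 60°); with |BM| = 15.4, M = (41.313, 17.963). Then |TM| = |M − T| = 45.049.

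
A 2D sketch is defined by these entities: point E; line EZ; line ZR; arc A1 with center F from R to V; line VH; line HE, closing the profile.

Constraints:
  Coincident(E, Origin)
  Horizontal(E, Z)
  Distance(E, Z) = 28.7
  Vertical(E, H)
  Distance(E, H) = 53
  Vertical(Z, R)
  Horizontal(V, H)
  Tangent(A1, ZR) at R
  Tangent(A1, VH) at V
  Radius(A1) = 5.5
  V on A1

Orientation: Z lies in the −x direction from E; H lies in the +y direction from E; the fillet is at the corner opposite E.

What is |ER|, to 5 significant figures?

55.497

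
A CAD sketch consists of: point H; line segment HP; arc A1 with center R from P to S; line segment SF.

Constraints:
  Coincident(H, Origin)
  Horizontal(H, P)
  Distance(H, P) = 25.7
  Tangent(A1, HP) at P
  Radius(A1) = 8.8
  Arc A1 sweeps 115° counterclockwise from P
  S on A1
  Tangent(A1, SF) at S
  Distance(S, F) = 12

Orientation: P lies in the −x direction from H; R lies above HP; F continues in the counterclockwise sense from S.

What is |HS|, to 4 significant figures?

21.70

H is at the origin; H and P share the same y with |HP| = 25.7 and P on the −x side, so P = (-25.70, 0.000). A1 meets HP tangentially, so RP is at right angles to HP, so R = P + (0, 8.8) = (-25.70, 8.800). On A1, P sits at bearing -90° from R; a 115° counterclockwise sweep puts S at bearing 25°, so S = R + 8.8·(cos 25°, sin 25°) = (-17.72, 12.52). Then |HS| = |S − H| = 21.70.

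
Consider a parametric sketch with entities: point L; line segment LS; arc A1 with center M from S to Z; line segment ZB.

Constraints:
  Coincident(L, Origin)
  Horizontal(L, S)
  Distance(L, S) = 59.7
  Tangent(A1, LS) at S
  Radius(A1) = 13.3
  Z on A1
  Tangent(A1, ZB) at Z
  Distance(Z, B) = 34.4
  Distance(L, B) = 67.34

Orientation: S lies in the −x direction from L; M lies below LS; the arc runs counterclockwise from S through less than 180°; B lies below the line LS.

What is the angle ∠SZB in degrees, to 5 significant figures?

114.54°

Checks: |MZ| = 13.30 ✓; ∠(MZ, ZB) = 90.00° ✓; |ZB| = 34.40 ✓; |LB| = 67.34 ✓.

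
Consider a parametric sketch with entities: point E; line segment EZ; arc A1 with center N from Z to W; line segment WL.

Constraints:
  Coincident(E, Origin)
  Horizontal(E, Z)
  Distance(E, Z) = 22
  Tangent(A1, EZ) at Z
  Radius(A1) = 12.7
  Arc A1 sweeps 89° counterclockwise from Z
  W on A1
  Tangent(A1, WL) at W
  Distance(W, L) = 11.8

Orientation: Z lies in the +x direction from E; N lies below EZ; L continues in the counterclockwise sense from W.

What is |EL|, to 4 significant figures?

25.92

E is at the origin; E and Z share the same y with |EZ| = 22.0 and Z on the +x side, so Z = (22.00, 0.000). Since A1 is tangent to EZ there, NZ ⟂ EZ, so N = Z + (0, -12.7) = (22.00, -12.70). On A1, Z sits at bearing 90° from N; an 89° counterclockwise sweep puts W at bearing 179°, so W = N + 12.7·(cos 179°, sin 179°) = (9.302, -12.48). The tangent condition forces NW to be normal to WL, so WL runs along (−sin 179°, cos 179°); with |WL| = 11.8, L = (9.096, -24.28). Then |EL| = |L − E| = 25.92.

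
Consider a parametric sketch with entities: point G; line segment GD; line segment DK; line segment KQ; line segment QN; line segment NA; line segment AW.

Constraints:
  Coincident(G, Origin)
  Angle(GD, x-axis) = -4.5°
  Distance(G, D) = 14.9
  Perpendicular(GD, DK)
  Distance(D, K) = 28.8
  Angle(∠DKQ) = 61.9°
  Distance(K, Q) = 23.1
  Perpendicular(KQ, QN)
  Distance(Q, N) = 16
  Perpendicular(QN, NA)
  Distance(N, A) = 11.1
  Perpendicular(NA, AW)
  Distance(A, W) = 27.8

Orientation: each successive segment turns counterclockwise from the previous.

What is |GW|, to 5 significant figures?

33.580

QN ⟂ NA, so NA runs at 23.600°; with |NA| = 11.1, A = (12.523, 8.0762). The perpendicularity gives AW at right angles to NA, so AW runs at 113.60°; with |AW| = 27.8, W = (1.3932, 33.551). Then |GW| = |W − G| = 33.580.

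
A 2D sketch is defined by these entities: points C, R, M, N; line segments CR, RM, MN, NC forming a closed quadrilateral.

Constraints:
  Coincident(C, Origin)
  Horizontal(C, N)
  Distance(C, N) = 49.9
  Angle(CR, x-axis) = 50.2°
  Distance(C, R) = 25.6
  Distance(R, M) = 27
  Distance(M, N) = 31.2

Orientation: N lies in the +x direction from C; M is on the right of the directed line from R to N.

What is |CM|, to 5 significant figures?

20.797

Checks: |RM| = 27.00 ✓; |MN| = 31.20 ✓.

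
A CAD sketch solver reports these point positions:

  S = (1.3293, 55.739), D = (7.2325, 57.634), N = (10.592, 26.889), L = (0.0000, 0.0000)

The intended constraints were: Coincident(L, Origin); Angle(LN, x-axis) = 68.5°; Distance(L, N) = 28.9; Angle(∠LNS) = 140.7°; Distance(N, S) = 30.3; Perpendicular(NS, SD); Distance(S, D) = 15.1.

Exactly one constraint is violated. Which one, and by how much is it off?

Distance(S, D) = 15.1 — off by 8.90.

L = (0.00, 0.00) ✓; LN at 68.50° ✓; |LN| = 28.90 ✓; ∠LNS = 140.7° ✓; |NS| = 30.30 ✓; ∠(NS, SD) = 90.00° ✓; |SD| = 6.200 ✗.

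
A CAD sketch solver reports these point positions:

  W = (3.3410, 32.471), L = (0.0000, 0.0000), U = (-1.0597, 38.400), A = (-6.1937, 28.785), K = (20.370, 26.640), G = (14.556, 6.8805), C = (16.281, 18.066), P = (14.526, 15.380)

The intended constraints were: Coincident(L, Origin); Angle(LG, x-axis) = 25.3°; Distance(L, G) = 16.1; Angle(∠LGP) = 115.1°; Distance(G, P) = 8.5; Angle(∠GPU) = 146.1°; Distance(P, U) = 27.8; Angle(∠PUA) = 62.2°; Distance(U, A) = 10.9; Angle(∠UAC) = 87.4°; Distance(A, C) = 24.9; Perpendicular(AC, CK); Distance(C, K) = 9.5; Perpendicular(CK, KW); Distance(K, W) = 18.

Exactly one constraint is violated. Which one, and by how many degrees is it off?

Perpendicular(CK, KW) — off by 6.59°.

L = (0.00, 0.00) ✓; LG at 25.30° ✓; |LG| = 16.10 ✓; ∠LGP = 115.1° ✓; |GP| = 8.500 ✓; ∠GPU = 146.1° ✓; |PU| = 27.80 ✓; ∠PUA = 62.20° ✓; |UA| = 10.90 ✓; ∠UAC = 87.40° ✓; |AC| = 24.90 ✓; ∠(AC, CK) = 90.00° ✓; |CK| = 9.499 ✓; ∠(CK, KW) = 96.59° ✗; |KW| = 18.00 ✓.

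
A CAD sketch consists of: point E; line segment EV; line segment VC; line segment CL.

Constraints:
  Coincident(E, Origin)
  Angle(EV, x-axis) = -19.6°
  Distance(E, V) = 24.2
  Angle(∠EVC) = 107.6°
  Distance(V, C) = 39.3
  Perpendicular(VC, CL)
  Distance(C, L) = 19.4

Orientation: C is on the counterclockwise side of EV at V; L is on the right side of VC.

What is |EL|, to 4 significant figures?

63.06

∠EVC = 107.6°, so VC runs at -19.6° + (180° − 107.6°) = 52.80° from the x-axis; with |VC| = 39.3, C = V + 39.3·(cos 52.80°, sin 52.80°) = (46.56, 23.19). VC is perpendicular to CL; with |CL| = 19.4 on the right of VC, L = C + 19.4·(0.7965, -0.6046) = (62.01, 11.46). Then |EL| = |L − E| = 63.06.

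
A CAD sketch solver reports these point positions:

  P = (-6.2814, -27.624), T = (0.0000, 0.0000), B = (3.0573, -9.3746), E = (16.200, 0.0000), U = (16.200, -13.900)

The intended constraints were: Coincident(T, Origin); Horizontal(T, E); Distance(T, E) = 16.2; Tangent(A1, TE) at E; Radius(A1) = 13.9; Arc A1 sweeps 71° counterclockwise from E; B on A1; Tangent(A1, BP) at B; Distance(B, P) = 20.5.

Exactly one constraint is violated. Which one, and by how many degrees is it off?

Tangent(A1, BP) at B — off by 8.10°.

T = (0.00, 0.00) ✓; T.y = 0.00, E.y = 0.00 ✓; |TE| = 16.20 ✓; ∠(UE, ET) = 90.00° ✓; |UE| = 13.90 ✓; bearing(U→B) − bearing(U→E) = 71.00° ✓; |UB| = 13.90 ✓; ∠(UB, BP) = 98.10° ✗; |BP| = 20.50 ✓.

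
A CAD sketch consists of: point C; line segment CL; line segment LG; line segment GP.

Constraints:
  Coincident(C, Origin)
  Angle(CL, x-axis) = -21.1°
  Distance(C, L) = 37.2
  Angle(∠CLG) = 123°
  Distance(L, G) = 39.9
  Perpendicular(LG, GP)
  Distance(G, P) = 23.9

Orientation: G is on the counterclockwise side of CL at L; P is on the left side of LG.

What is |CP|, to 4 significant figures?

60.60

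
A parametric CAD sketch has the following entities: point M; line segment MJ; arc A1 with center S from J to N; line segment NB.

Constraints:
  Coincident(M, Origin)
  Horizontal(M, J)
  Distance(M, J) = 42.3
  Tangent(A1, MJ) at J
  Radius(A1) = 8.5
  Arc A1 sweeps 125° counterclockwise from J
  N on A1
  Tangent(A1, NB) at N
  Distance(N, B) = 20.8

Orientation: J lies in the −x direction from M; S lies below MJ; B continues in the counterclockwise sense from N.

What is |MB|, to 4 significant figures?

48.15

M is at the origin; M and J share the same y with |MJ| = 42.3 and J on the −x side, so J = (-42.30, 0.000). Tangency of A1 to MJ means the radius SJ is perpendicular to MJ, so S = J + (0, -8.5) = (-42.30, -8.500). On A1, J sits at bearing 90° from S; a 125° counterclockwise sweep puts N at bearing 215°, so N = S + 8.5·(cos 215°, sin 215°) = (-49.26, -13.38). Since A1 is tangent to NB there, SN ⟂ NB, so NB runs along (−sin 215°, cos 215°); with |NB| = 20.8, B = (-37.33, -30.41). Then |MB| = |B − M| = 48.15.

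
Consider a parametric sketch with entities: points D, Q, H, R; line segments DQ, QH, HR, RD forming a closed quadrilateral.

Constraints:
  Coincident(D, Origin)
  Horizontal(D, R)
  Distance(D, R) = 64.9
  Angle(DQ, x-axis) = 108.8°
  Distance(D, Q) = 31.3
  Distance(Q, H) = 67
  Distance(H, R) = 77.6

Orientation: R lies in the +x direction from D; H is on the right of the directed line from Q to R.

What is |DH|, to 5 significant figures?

37.172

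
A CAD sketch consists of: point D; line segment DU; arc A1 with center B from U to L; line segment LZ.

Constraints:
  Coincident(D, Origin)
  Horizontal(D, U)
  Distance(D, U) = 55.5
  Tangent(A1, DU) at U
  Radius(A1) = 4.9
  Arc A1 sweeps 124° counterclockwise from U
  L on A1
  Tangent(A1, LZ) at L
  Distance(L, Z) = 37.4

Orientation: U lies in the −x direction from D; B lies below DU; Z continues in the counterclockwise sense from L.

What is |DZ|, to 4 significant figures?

54.66

D is at the origin; D and U share the same y with |DU| = 55.5 and U on the −x side, so U = (-55.50, 0.000). Tangency of A1 to DU means the radius BU is perpendicular to DU, so B = U + (0, -4.9) = (-55.50, -4.900). On A1, U sits at bearing 90° from B; a 124° counterclockwise sweep puts L at bearing 214°, so L = B + 4.9·(cos 214°, sin 214°) = (-59.56, -7.640). The tangent condition forces BL to be normal to LZ, so LZ runs along (−sin 214°, cos 214°); with |LZ| = 37.4, Z = (-38.65, -38.65). Then |DZ| = |Z − D| = 54.66.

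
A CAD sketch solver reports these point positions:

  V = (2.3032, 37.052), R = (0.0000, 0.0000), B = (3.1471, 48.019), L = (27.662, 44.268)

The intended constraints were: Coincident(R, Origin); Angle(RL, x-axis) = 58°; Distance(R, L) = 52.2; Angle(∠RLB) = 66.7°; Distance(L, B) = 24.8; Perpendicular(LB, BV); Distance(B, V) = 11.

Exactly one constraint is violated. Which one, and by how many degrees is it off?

Perpendicular(LB, BV) — off by 4.30°.

R = (0.00, 0.00) ✓; RL at 58.00° ✓; |RL| = 52.20 ✓; ∠RLB = 66.70° ✓; |LB| = 24.80 ✓; ∠(LB, BV) = 94.30° ✗; |BV| = 11.00 ✓.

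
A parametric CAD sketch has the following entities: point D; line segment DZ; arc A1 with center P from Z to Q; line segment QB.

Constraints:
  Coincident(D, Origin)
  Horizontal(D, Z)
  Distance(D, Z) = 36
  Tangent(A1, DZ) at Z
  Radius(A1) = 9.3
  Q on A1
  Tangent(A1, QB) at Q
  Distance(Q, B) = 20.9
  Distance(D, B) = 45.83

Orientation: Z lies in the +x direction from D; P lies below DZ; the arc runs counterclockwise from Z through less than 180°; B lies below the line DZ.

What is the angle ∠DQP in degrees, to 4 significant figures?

140.2°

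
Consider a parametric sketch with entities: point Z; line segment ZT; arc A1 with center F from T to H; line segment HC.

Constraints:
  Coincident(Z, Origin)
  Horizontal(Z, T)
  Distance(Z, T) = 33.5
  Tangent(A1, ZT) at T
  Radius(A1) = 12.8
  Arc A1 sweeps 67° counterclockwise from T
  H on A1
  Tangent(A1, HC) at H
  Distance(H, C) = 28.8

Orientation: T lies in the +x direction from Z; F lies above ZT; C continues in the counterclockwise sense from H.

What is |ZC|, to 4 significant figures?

66.13

On A1, T sits at bearing -90° from F; a 67° counterclockwise sweep puts H at bearing -23°, so H = F + 12.8·(cos -23°, sin -23°) = (45.28, 7.799). Tangency of A1 to HC means the radius FH is perpendicular to HC, so HC runs along (−sin -23°, cos -23°); with |HC| = 28.8, C = (56.54, 34.31). Then |ZC| = |C − Z| = 66.13.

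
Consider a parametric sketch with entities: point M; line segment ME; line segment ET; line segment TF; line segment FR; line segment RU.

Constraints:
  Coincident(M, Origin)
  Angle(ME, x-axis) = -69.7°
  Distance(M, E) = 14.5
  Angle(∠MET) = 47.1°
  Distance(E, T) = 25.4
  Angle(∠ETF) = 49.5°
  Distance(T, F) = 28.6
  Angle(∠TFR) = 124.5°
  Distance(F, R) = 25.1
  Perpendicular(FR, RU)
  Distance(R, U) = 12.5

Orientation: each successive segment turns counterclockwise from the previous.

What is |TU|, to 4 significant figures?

42.76

M is at the origin; ME runs at -69.7° with length 14.5, so E = (5.031, -13.60). ∠MET = 47.1° gives ET at 63.20° from the x-axis; with |ET| = 25.4, T = (16.48, 9.072). ∠ETF = 49.5° gives TF at -166.3° from the x-axis; with |TF| = 28.6, F = (-11.30, 2.299). ∠TFR = 124.5° gives FR at -110.8° from the x-axis; with |FR| = 25.1, R = (-20.22, -21.17). The perpendicularity gives RU at right angles to FR, so RU runs at -20.80°; with |RU| = 12.5, U = (-8.531, -25.60). Then |TU| = |U − T| = 42.76.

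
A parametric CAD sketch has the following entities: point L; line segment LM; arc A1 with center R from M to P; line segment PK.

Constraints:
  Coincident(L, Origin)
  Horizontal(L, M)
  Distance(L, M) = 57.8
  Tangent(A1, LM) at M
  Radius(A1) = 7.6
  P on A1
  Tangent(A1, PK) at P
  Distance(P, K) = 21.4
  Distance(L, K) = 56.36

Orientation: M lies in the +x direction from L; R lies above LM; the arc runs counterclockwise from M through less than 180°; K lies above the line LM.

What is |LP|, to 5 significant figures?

64.619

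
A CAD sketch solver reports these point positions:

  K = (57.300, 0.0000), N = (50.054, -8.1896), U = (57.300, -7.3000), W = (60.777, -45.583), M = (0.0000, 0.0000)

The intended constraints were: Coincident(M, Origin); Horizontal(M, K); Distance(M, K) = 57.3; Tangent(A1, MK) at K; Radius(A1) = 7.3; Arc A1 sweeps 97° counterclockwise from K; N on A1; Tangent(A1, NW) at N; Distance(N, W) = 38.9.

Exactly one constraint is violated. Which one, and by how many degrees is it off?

Tangent(A1, NW) at N — off by 9.00°.

M = (0.00, 0.00) ✓; M.y = 0.00, K.y = 0.00 ✓; |MK| = 57.30 ✓; ∠(UK, KM) = 90.00° ✓; |UK| = 7.300 ✓; bearing(U→N) − bearing(U→K) = 97.00° ✓; |UN| = 7.300 ✓; ∠(UN, NW) = 81.00° ✗; |NW| = 38.90 ✓.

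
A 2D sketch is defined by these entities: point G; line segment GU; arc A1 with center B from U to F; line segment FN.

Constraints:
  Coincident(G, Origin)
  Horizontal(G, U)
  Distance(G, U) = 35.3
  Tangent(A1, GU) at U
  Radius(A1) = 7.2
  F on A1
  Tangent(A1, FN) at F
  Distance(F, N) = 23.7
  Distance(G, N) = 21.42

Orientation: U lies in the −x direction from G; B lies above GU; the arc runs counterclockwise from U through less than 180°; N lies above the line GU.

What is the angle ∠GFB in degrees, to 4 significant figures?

134.2°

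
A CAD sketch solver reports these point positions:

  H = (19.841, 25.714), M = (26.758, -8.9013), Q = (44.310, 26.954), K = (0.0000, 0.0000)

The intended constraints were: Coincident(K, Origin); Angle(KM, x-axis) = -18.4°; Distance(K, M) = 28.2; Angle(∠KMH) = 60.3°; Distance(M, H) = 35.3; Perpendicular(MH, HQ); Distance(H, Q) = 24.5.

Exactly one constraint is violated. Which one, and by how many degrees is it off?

Perpendicular(MH, HQ) — off by 8.40°.

K = (0.00, 0.00) ✓; KM at -18.40° ✓; |KM| = 28.20 ✓; ∠KMH = 60.30° ✓; |MH| = 35.30 ✓; ∠(MH, HQ) = 98.40° ✗; |HQ| = 24.50 ✓.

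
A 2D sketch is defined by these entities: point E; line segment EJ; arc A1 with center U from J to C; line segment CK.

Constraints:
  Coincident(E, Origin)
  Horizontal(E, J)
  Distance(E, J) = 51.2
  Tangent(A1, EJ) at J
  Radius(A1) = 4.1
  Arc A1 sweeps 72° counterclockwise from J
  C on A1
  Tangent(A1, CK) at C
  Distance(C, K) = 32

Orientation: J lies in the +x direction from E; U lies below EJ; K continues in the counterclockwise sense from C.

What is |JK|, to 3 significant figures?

36.0

E is at the origin; EJ is horizontal with |EJ| = 51.2 and J on the +x side, so J = (51.2, 0.00). Since A1 is tangent to EJ there, UJ ⟂ EJ, so U = J + (0, -4.1) = (51.2, -4.10). On A1, J sits at bearing 90° from U; a 72° counterclockwise sweep puts C at bearing 162°, so C = U + 4.1·(cos 162°, sin 162°) = (47.3, -2.83). Since A1 is tangent to CK there, UC ⟂ CK, so CK runs along (−sin 162°, cos 162°); with |CK| = 32.0, K = (37.4, -33.3). Then |JK| = |K − J| = 36.0.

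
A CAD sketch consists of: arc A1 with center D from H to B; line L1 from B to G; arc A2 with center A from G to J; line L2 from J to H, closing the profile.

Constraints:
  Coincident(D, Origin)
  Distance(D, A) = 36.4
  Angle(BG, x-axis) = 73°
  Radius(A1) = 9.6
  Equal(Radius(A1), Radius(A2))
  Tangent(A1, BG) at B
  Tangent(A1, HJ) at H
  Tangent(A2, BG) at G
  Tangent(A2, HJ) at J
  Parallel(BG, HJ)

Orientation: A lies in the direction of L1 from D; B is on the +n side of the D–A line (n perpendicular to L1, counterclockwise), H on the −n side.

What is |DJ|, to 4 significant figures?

37.64

The slot axis is L1's direction at 73.0°, so u = (cos 73.0°, sin 73.0°) = (0.2924, 0.9563) and n = (−sin 73.0°, cos 73.0°) = (-0.9563, 0.2924). D is at the origin and A lies 36.4 along u from D, so A = 36.4·u = (10.64, 34.81). Tangency of A1 to both parallel lines with radius 9.6 puts B and H at D ± 9.6·n: B = (-9.181, 2.807), H = (9.181, -2.807). Equal radii place G and J the same way about A: G = A + 9.6·n = (1.462, 37.62), J = A − 9.6·n = (19.82, 32.00). Then |DJ| = |J − D| = 37.64.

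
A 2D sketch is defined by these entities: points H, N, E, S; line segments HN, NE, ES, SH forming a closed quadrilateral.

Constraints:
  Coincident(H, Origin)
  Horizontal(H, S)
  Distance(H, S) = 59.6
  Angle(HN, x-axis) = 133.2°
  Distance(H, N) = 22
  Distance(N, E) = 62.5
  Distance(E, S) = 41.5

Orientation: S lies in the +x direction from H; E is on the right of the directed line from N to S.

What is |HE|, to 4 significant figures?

40.52

Checks: |NE| = 62.50 ✓; |ES| = 41.50 ✓.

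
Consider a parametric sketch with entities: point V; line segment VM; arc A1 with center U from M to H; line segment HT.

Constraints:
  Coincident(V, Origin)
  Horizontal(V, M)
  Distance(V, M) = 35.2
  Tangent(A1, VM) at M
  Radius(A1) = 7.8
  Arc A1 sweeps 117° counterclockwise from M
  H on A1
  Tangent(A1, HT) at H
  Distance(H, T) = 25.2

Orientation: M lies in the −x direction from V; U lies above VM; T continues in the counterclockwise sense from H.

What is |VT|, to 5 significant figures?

52.129

V is at the origin; V and M share the same y with |VM| = 35.2 and M on the −x side, so M = (-35.200, 0.0000). Tangency of A1 to VM means the radius UM is perpendicular to VM, so U = M + (0, 7.8) = (-35.200, 7.8000). On A1, M sits at bearing -90° from U; a 117° counterclockwise sweep puts H at bearing 27°, so H = U + 7.8·(cos 27°, sin 27°) = (-28.250, 11.341). The tangent condition forces UH to be normal to HT, so HT runs along (−sin 27°, cos 27°); with |HT| = 25.2, T = (-39.691, 33.794). Then |VT| = |T − V| = 52.129.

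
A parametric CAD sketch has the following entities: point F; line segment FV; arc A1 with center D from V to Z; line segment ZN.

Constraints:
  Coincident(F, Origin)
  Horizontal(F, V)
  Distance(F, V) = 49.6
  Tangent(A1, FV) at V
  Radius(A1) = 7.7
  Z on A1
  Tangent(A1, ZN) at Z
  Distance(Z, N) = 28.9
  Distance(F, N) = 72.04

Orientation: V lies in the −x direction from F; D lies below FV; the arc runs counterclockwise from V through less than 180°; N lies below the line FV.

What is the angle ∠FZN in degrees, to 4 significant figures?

108.5°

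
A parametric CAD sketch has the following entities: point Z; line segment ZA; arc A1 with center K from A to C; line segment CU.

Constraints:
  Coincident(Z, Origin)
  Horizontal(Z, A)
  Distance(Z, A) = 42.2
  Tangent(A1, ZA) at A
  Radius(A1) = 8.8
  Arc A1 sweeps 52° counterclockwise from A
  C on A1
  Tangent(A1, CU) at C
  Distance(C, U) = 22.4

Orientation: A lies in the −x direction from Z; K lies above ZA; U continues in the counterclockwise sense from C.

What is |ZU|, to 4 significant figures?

30.06

Z is at the origin; ZA is horizontal with |ZA| = 42.2 and A on the −x side, so A = (-42.20, 0.000). The tangent condition forces KA to be normal to ZA, so K = A + (0, 8.8) = (-42.20, 8.800). On A1, A sits at bearing -90° from K; a 52° counterclockwise sweep puts C at bearing -38°, so C = K + 8.8·(cos -38°, sin -38°) = (-35.27, 3.382). Tangency of A1 to CU means the radius KC is perpendicular to CU, so CU runs along (−sin -38°, cos -38°); with |CU| = 22.4, U = (-21.47, 21.03). Then |ZU| = |U − Z| = 30.06.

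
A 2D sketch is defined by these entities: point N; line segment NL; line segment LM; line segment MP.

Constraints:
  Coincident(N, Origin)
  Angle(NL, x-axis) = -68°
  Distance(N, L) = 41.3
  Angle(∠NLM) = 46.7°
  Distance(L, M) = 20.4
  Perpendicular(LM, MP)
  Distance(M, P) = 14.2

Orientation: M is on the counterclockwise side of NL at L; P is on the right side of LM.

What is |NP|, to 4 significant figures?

44.96

N is at the origin; NL runs at -68.0° with length 41.3, so L = 41.3·(cos -68.0°, sin -68.0°) = (15.47, -38.29). ∠NLM = 46.7°, so LM runs at -68.0° + (180° − 46.7°) = 65.30° from the x-axis; with |LM| = 20.4, M = L + 20.4·(cos 65.30°, sin 65.30°) = (24.00, -19.76). LM ⟂ MP; with |MP| = 14.2 on the right of LM, P = M + 14.2·(0.9085, -0.4179) = (36.90, -25.69). Then |NP| = |P − N| = 44.96.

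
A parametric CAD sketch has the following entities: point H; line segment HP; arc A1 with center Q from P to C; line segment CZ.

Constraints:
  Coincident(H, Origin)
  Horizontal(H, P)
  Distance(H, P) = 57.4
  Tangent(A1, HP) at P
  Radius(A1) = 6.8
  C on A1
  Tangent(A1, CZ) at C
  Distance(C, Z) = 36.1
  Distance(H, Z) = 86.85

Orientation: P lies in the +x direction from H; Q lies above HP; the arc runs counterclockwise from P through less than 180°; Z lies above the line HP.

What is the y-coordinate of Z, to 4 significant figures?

36.73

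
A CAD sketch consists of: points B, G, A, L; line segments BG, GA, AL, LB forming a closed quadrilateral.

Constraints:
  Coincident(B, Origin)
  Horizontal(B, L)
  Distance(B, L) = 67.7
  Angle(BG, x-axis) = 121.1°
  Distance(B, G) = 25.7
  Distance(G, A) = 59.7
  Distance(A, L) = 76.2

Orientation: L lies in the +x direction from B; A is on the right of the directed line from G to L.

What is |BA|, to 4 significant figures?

36.07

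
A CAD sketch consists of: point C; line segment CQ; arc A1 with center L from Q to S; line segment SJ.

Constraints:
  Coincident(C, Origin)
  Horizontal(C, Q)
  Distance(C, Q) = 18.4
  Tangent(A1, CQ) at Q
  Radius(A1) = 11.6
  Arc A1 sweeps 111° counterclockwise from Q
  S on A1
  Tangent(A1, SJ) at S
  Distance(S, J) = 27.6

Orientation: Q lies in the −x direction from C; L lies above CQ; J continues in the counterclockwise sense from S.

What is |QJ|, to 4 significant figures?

41.53

On A1, Q sits at bearing -90° from L; a 111° counterclockwise sweep puts S at bearing 21°, so S = L + 11.6·(cos 21°, sin 21°) = (-7.570, 15.76). Since A1 is tangent to SJ there, LS ⟂ SJ, so SJ runs along (−sin 21°, cos 21°); with |SJ| = 27.6, J = (-17.46, 41.52). Then |QJ| = |J − Q| = 41.53.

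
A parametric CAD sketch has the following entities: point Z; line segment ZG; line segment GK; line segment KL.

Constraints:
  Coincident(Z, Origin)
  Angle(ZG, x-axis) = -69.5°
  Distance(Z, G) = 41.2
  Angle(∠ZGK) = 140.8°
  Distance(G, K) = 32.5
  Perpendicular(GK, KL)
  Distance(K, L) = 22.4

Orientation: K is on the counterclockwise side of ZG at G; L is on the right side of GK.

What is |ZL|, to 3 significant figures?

80.6

Z is at the origin; ZG runs at -69.5° with length 41.2, so G = 41.2·(cos -69.5°, sin -69.5°) = (14.4, -38.6). ∠ZGK = 140.8°, so GK runs at -69.5° + (180° − 140.8°) = -30.3° from the x-axis; with |GK| = 32.5, K = G + 32.5·(cos -30.3°, sin -30.3°) = (42.5, -55.0). GK ⟂ KL; with |KL| = 22.4 on the right of GK, L = K + 22.4·(-0.505, -0.863) = (31.2, -74.3). Then |ZL| = |L − Z| = 80.6.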